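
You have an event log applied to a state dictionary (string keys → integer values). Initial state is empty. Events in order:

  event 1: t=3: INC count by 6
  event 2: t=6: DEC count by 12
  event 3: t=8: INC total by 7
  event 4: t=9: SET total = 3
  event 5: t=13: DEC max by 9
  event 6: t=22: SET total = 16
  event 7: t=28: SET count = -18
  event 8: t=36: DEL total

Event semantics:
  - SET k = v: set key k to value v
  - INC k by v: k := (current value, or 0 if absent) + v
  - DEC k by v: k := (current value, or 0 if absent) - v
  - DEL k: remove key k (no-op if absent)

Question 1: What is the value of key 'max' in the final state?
Track key 'max' through all 8 events:
  event 1 (t=3: INC count by 6): max unchanged
  event 2 (t=6: DEC count by 12): max unchanged
  event 3 (t=8: INC total by 7): max unchanged
  event 4 (t=9: SET total = 3): max unchanged
  event 5 (t=13: DEC max by 9): max (absent) -> -9
  event 6 (t=22: SET total = 16): max unchanged
  event 7 (t=28: SET count = -18): max unchanged
  event 8 (t=36: DEL total): max unchanged
Final: max = -9

Answer: -9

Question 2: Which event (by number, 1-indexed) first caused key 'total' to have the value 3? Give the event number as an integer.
Looking for first event where total becomes 3:
  event 3: total = 7
  event 4: total 7 -> 3  <-- first match

Answer: 4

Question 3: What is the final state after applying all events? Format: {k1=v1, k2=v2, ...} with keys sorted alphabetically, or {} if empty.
  after event 1 (t=3: INC count by 6): {count=6}
  after event 2 (t=6: DEC count by 12): {count=-6}
  after event 3 (t=8: INC total by 7): {count=-6, total=7}
  after event 4 (t=9: SET total = 3): {count=-6, total=3}
  after event 5 (t=13: DEC max by 9): {count=-6, max=-9, total=3}
  after event 6 (t=22: SET total = 16): {count=-6, max=-9, total=16}
  after event 7 (t=28: SET count = -18): {count=-18, max=-9, total=16}
  after event 8 (t=36: DEL total): {count=-18, max=-9}

Answer: {count=-18, max=-9}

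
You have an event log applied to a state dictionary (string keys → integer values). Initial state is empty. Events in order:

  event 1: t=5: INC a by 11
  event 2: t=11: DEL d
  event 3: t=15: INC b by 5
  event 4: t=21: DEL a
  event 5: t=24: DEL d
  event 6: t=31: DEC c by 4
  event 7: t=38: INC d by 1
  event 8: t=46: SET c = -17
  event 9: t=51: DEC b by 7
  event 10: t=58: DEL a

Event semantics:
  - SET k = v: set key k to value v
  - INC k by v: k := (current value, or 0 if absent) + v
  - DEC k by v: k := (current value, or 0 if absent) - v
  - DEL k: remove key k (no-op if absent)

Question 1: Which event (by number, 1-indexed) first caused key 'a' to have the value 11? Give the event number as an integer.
Looking for first event where a becomes 11:
  event 1: a (absent) -> 11  <-- first match

Answer: 1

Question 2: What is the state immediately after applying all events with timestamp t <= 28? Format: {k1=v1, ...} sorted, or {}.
Answer: {b=5}

Derivation:
Apply events with t <= 28 (5 events):
  after event 1 (t=5: INC a by 11): {a=11}
  after event 2 (t=11: DEL d): {a=11}
  after event 3 (t=15: INC b by 5): {a=11, b=5}
  after event 4 (t=21: DEL a): {b=5}
  after event 5 (t=24: DEL d): {b=5}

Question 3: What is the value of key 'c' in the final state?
Answer: -17

Derivation:
Track key 'c' through all 10 events:
  event 1 (t=5: INC a by 11): c unchanged
  event 2 (t=11: DEL d): c unchanged
  event 3 (t=15: INC b by 5): c unchanged
  event 4 (t=21: DEL a): c unchanged
  event 5 (t=24: DEL d): c unchanged
  event 6 (t=31: DEC c by 4): c (absent) -> -4
  event 7 (t=38: INC d by 1): c unchanged
  event 8 (t=46: SET c = -17): c -4 -> -17
  event 9 (t=51: DEC b by 7): c unchanged
  event 10 (t=58: DEL a): c unchanged
Final: c = -17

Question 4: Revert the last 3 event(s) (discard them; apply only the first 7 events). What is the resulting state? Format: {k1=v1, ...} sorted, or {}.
Answer: {b=5, c=-4, d=1}

Derivation:
Keep first 7 events (discard last 3):
  after event 1 (t=5: INC a by 11): {a=11}
  after event 2 (t=11: DEL d): {a=11}
  after event 3 (t=15: INC b by 5): {a=11, b=5}
  after event 4 (t=21: DEL a): {b=5}
  after event 5 (t=24: DEL d): {b=5}
  after event 6 (t=31: DEC c by 4): {b=5, c=-4}
  after event 7 (t=38: INC d by 1): {b=5, c=-4, d=1}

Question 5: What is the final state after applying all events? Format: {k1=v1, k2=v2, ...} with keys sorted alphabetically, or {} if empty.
Answer: {b=-2, c=-17, d=1}

Derivation:
  after event 1 (t=5: INC a by 11): {a=11}
  after event 2 (t=11: DEL d): {a=11}
  after event 3 (t=15: INC b by 5): {a=11, b=5}
  after event 4 (t=21: DEL a): {b=5}
  after event 5 (t=24: DEL d): {b=5}
  after event 6 (t=31: DEC c by 4): {b=5, c=-4}
  after event 7 (t=38: INC d by 1): {b=5, c=-4, d=1}
  after event 8 (t=46: SET c = -17): {b=5, c=-17, d=1}
  after event 9 (t=51: DEC b by 7): {b=-2, c=-17, d=1}
  after event 10 (t=58: DEL a): {b=-2, c=-17, d=1}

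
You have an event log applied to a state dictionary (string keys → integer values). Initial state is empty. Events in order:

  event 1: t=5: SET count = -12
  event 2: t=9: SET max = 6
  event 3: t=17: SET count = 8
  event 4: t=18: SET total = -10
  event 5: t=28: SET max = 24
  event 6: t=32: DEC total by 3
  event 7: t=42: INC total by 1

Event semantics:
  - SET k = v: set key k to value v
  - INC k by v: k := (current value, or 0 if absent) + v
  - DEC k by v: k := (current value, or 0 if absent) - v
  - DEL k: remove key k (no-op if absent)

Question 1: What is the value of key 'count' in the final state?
Answer: 8

Derivation:
Track key 'count' through all 7 events:
  event 1 (t=5: SET count = -12): count (absent) -> -12
  event 2 (t=9: SET max = 6): count unchanged
  event 3 (t=17: SET count = 8): count -12 -> 8
  event 4 (t=18: SET total = -10): count unchanged
  event 5 (t=28: SET max = 24): count unchanged
  event 6 (t=32: DEC total by 3): count unchanged
  event 7 (t=42: INC total by 1): count unchanged
Final: count = 8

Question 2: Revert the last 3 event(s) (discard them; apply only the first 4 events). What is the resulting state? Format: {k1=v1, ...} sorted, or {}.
Answer: {count=8, max=6, total=-10}

Derivation:
Keep first 4 events (discard last 3):
  after event 1 (t=5: SET count = -12): {count=-12}
  after event 2 (t=9: SET max = 6): {count=-12, max=6}
  after event 3 (t=17: SET count = 8): {count=8, max=6}
  after event 4 (t=18: SET total = -10): {count=8, max=6, total=-10}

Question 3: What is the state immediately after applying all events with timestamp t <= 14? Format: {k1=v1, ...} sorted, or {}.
Apply events with t <= 14 (2 events):
  after event 1 (t=5: SET count = -12): {count=-12}
  after event 2 (t=9: SET max = 6): {count=-12, max=6}

Answer: {count=-12, max=6}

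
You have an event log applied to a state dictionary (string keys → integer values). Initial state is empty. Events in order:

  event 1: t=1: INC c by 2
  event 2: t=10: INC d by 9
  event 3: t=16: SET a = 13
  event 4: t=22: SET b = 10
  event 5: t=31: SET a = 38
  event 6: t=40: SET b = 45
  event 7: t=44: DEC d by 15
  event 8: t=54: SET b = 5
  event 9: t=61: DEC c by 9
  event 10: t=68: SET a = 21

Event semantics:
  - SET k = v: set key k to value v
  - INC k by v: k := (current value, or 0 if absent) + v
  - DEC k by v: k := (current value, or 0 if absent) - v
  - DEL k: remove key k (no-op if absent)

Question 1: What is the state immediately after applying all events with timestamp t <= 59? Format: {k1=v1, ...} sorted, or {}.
Apply events with t <= 59 (8 events):
  after event 1 (t=1: INC c by 2): {c=2}
  after event 2 (t=10: INC d by 9): {c=2, d=9}
  after event 3 (t=16: SET a = 13): {a=13, c=2, d=9}
  after event 4 (t=22: SET b = 10): {a=13, b=10, c=2, d=9}
  after event 5 (t=31: SET a = 38): {a=38, b=10, c=2, d=9}
  after event 6 (t=40: SET b = 45): {a=38, b=45, c=2, d=9}
  after event 7 (t=44: DEC d by 15): {a=38, b=45, c=2, d=-6}
  after event 8 (t=54: SET b = 5): {a=38, b=5, c=2, d=-6}

Answer: {a=38, b=5, c=2, d=-6}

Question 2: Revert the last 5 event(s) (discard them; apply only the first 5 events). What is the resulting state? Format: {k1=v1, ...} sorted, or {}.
Answer: {a=38, b=10, c=2, d=9}

Derivation:
Keep first 5 events (discard last 5):
  after event 1 (t=1: INC c by 2): {c=2}
  after event 2 (t=10: INC d by 9): {c=2, d=9}
  after event 3 (t=16: SET a = 13): {a=13, c=2, d=9}
  after event 4 (t=22: SET b = 10): {a=13, b=10, c=2, d=9}
  after event 5 (t=31: SET a = 38): {a=38, b=10, c=2, d=9}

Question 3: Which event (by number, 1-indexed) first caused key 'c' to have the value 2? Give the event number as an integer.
Answer: 1

Derivation:
Looking for first event where c becomes 2:
  event 1: c (absent) -> 2  <-- first match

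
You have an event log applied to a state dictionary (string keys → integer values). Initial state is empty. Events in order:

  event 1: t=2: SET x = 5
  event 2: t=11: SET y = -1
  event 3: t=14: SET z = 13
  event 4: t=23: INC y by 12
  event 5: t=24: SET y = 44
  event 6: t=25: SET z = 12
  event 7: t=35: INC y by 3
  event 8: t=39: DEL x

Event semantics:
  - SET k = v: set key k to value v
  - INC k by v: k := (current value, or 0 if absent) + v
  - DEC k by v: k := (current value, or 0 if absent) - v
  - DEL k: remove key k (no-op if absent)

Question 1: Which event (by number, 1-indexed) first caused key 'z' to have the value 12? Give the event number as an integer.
Looking for first event where z becomes 12:
  event 3: z = 13
  event 4: z = 13
  event 5: z = 13
  event 6: z 13 -> 12  <-- first match

Answer: 6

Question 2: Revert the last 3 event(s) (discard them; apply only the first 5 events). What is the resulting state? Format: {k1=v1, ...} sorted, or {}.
Answer: {x=5, y=44, z=13}

Derivation:
Keep first 5 events (discard last 3):
  after event 1 (t=2: SET x = 5): {x=5}
  after event 2 (t=11: SET y = -1): {x=5, y=-1}
  after event 3 (t=14: SET z = 13): {x=5, y=-1, z=13}
  after event 4 (t=23: INC y by 12): {x=5, y=11, z=13}
  after event 5 (t=24: SET y = 44): {x=5, y=44, z=13}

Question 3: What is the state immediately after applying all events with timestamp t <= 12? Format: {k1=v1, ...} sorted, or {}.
Apply events with t <= 12 (2 events):
  after event 1 (t=2: SET x = 5): {x=5}
  after event 2 (t=11: SET y = -1): {x=5, y=-1}

Answer: {x=5, y=-1}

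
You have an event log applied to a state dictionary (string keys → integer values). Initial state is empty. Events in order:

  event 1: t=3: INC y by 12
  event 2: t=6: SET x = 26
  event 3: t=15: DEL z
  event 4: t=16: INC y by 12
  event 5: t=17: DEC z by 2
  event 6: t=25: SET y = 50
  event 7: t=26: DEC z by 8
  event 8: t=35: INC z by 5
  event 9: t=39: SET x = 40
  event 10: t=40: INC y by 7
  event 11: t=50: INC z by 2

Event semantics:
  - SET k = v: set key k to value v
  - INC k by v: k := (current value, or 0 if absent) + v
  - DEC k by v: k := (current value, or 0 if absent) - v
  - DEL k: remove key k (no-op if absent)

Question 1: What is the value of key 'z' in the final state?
Track key 'z' through all 11 events:
  event 1 (t=3: INC y by 12): z unchanged
  event 2 (t=6: SET x = 26): z unchanged
  event 3 (t=15: DEL z): z (absent) -> (absent)
  event 4 (t=16: INC y by 12): z unchanged
  event 5 (t=17: DEC z by 2): z (absent) -> -2
  event 6 (t=25: SET y = 50): z unchanged
  event 7 (t=26: DEC z by 8): z -2 -> -10
  event 8 (t=35: INC z by 5): z -10 -> -5
  event 9 (t=39: SET x = 40): z unchanged
  event 10 (t=40: INC y by 7): z unchanged
  event 11 (t=50: INC z by 2): z -5 -> -3
Final: z = -3

Answer: -3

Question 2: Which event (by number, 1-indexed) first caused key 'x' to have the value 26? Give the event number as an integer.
Answer: 2

Derivation:
Looking for first event where x becomes 26:
  event 2: x (absent) -> 26  <-- first match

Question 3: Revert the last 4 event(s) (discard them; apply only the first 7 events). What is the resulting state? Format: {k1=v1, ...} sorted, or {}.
Keep first 7 events (discard last 4):
  after event 1 (t=3: INC y by 12): {y=12}
  after event 2 (t=6: SET x = 26): {x=26, y=12}
  after event 3 (t=15: DEL z): {x=26, y=12}
  after event 4 (t=16: INC y by 12): {x=26, y=24}
  after event 5 (t=17: DEC z by 2): {x=26, y=24, z=-2}
  after event 6 (t=25: SET y = 50): {x=26, y=50, z=-2}
  after event 7 (t=26: DEC z by 8): {x=26, y=50, z=-10}

Answer: {x=26, y=50, z=-10}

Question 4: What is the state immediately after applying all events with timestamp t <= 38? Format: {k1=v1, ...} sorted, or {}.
Answer: {x=26, y=50, z=-5}

Derivation:
Apply events with t <= 38 (8 events):
  after event 1 (t=3: INC y by 12): {y=12}
  after event 2 (t=6: SET x = 26): {x=26, y=12}
  after event 3 (t=15: DEL z): {x=26, y=12}
  after event 4 (t=16: INC y by 12): {x=26, y=24}
  after event 5 (t=17: DEC z by 2): {x=26, y=24, z=-2}
  after event 6 (t=25: SET y = 50): {x=26, y=50, z=-2}
  after event 7 (t=26: DEC z by 8): {x=26, y=50, z=-10}
  after event 8 (t=35: INC z by 5): {x=26, y=50, z=-5}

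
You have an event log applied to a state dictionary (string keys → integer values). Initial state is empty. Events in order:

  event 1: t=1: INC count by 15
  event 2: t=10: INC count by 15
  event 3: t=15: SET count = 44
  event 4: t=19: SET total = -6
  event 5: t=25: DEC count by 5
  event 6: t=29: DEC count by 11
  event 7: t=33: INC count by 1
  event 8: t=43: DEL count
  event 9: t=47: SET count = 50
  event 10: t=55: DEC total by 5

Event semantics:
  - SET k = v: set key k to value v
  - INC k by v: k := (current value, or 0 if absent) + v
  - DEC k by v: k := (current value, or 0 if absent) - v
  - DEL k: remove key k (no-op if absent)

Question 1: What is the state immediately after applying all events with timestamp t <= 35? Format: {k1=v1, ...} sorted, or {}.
Answer: {count=29, total=-6}

Derivation:
Apply events with t <= 35 (7 events):
  after event 1 (t=1: INC count by 15): {count=15}
  after event 2 (t=10: INC count by 15): {count=30}
  after event 3 (t=15: SET count = 44): {count=44}
  after event 4 (t=19: SET total = -6): {count=44, total=-6}
  after event 5 (t=25: DEC count by 5): {count=39, total=-6}
  after event 6 (t=29: DEC count by 11): {count=28, total=-6}
  after event 7 (t=33: INC count by 1): {count=29, total=-6}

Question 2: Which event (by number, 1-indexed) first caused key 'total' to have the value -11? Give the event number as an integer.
Looking for first event where total becomes -11:
  event 4: total = -6
  event 5: total = -6
  event 6: total = -6
  event 7: total = -6
  event 8: total = -6
  event 9: total = -6
  event 10: total -6 -> -11  <-- first match

Answer: 10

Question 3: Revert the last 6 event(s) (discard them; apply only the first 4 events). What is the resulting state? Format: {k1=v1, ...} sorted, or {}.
Keep first 4 events (discard last 6):
  after event 1 (t=1: INC count by 15): {count=15}
  after event 2 (t=10: INC count by 15): {count=30}
  after event 3 (t=15: SET count = 44): {count=44}
  after event 4 (t=19: SET total = -6): {count=44, total=-6}

Answer: {count=44, total=-6}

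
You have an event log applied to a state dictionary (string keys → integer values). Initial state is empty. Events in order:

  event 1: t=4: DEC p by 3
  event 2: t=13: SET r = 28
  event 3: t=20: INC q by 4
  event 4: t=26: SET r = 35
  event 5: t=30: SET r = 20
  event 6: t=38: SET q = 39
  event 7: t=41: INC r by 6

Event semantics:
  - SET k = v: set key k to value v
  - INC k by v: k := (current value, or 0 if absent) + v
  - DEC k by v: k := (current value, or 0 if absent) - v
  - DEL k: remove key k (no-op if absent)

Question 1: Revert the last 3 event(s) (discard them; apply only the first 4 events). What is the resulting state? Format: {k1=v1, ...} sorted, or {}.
Answer: {p=-3, q=4, r=35}

Derivation:
Keep first 4 events (discard last 3):
  after event 1 (t=4: DEC p by 3): {p=-3}
  after event 2 (t=13: SET r = 28): {p=-3, r=28}
  after event 3 (t=20: INC q by 4): {p=-3, q=4, r=28}
  after event 4 (t=26: SET r = 35): {p=-3, q=4, r=35}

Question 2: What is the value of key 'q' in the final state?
Answer: 39

Derivation:
Track key 'q' through all 7 events:
  event 1 (t=4: DEC p by 3): q unchanged
  event 2 (t=13: SET r = 28): q unchanged
  event 3 (t=20: INC q by 4): q (absent) -> 4
  event 4 (t=26: SET r = 35): q unchanged
  event 5 (t=30: SET r = 20): q unchanged
  event 6 (t=38: SET q = 39): q 4 -> 39
  event 7 (t=41: INC r by 6): q unchanged
Final: q = 39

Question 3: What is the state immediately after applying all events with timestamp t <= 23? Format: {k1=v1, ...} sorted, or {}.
Answer: {p=-3, q=4, r=28}

Derivation:
Apply events with t <= 23 (3 events):
  after event 1 (t=4: DEC p by 3): {p=-3}
  after event 2 (t=13: SET r = 28): {p=-3, r=28}
  after event 3 (t=20: INC q by 4): {p=-3, q=4, r=28}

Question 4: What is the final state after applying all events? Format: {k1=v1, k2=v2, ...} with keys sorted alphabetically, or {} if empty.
Answer: {p=-3, q=39, r=26}

Derivation:
  after event 1 (t=4: DEC p by 3): {p=-3}
  after event 2 (t=13: SET r = 28): {p=-3, r=28}
  after event 3 (t=20: INC q by 4): {p=-3, q=4, r=28}
  after event 4 (t=26: SET r = 35): {p=-3, q=4, r=35}
  after event 5 (t=30: SET r = 20): {p=-3, q=4, r=20}
  after event 6 (t=38: SET q = 39): {p=-3, q=39, r=20}
  after event 7 (t=41: INC r by 6): {p=-3, q=39, r=26}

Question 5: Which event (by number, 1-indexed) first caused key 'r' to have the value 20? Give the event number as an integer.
Looking for first event where r becomes 20:
  event 2: r = 28
  event 3: r = 28
  event 4: r = 35
  event 5: r 35 -> 20  <-- first match

Answer: 5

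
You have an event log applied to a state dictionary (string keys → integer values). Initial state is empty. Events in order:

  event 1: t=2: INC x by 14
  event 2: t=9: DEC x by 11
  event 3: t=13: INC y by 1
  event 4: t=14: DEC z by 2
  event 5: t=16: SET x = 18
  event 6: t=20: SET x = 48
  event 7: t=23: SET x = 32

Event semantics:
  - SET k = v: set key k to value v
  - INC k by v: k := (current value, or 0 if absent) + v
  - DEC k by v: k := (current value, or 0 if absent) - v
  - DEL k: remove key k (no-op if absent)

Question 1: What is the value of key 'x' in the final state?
Answer: 32

Derivation:
Track key 'x' through all 7 events:
  event 1 (t=2: INC x by 14): x (absent) -> 14
  event 2 (t=9: DEC x by 11): x 14 -> 3
  event 3 (t=13: INC y by 1): x unchanged
  event 4 (t=14: DEC z by 2): x unchanged
  event 5 (t=16: SET x = 18): x 3 -> 18
  event 6 (t=20: SET x = 48): x 18 -> 48
  event 7 (t=23: SET x = 32): x 48 -> 32
Final: x = 32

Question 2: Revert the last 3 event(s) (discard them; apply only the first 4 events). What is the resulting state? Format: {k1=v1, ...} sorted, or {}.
Keep first 4 events (discard last 3):
  after event 1 (t=2: INC x by 14): {x=14}
  after event 2 (t=9: DEC x by 11): {x=3}
  after event 3 (t=13: INC y by 1): {x=3, y=1}
  after event 4 (t=14: DEC z by 2): {x=3, y=1, z=-2}

Answer: {x=3, y=1, z=-2}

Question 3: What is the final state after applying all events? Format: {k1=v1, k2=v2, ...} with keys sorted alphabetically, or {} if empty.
Answer: {x=32, y=1, z=-2}

Derivation:
  after event 1 (t=2: INC x by 14): {x=14}
  after event 2 (t=9: DEC x by 11): {x=3}
  after event 3 (t=13: INC y by 1): {x=3, y=1}
  after event 4 (t=14: DEC z by 2): {x=3, y=1, z=-2}
  after event 5 (t=16: SET x = 18): {x=18, y=1, z=-2}
  after event 6 (t=20: SET x = 48): {x=48, y=1, z=-2}
  after event 7 (t=23: SET x = 32): {x=32, y=1, z=-2}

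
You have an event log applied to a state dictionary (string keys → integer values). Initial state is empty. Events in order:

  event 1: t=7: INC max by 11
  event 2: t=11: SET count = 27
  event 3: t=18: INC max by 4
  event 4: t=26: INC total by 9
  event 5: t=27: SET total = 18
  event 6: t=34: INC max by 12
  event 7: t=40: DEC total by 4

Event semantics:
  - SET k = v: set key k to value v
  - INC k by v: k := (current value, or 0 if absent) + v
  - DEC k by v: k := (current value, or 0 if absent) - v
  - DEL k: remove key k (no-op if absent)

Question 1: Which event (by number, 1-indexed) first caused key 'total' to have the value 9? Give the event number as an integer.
Answer: 4

Derivation:
Looking for first event where total becomes 9:
  event 4: total (absent) -> 9  <-- first match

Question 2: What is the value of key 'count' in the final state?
Track key 'count' through all 7 events:
  event 1 (t=7: INC max by 11): count unchanged
  event 2 (t=11: SET count = 27): count (absent) -> 27
  event 3 (t=18: INC max by 4): count unchanged
  event 4 (t=26: INC total by 9): count unchanged
  event 5 (t=27: SET total = 18): count unchanged
  event 6 (t=34: INC max by 12): count unchanged
  event 7 (t=40: DEC total by 4): count unchanged
Final: count = 27

Answer: 27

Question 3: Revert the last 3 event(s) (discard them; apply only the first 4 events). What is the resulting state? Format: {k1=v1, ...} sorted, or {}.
Keep first 4 events (discard last 3):
  after event 1 (t=7: INC max by 11): {max=11}
  after event 2 (t=11: SET count = 27): {count=27, max=11}
  after event 3 (t=18: INC max by 4): {count=27, max=15}
  after event 4 (t=26: INC total by 9): {count=27, max=15, total=9}

Answer: {count=27, max=15, total=9}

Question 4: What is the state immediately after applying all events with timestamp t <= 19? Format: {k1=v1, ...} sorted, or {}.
Answer: {count=27, max=15}

Derivation:
Apply events with t <= 19 (3 events):
  after event 1 (t=7: INC max by 11): {max=11}
  after event 2 (t=11: SET count = 27): {count=27, max=11}
  after event 3 (t=18: INC max by 4): {count=27, max=15}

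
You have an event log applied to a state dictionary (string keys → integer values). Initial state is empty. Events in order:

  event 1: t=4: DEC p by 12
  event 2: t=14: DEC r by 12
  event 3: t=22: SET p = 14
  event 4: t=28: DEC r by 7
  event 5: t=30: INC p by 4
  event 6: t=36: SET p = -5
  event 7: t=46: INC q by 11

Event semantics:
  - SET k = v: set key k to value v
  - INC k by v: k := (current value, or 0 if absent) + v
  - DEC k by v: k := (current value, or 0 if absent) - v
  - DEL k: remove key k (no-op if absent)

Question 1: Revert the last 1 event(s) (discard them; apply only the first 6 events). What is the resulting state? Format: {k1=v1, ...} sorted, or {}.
Keep first 6 events (discard last 1):
  after event 1 (t=4: DEC p by 12): {p=-12}
  after event 2 (t=14: DEC r by 12): {p=-12, r=-12}
  after event 3 (t=22: SET p = 14): {p=14, r=-12}
  after event 4 (t=28: DEC r by 7): {p=14, r=-19}
  after event 5 (t=30: INC p by 4): {p=18, r=-19}
  after event 6 (t=36: SET p = -5): {p=-5, r=-19}

Answer: {p=-5, r=-19}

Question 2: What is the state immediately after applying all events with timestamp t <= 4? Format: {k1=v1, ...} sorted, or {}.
Answer: {p=-12}

Derivation:
Apply events with t <= 4 (1 events):
  after event 1 (t=4: DEC p by 12): {p=-12}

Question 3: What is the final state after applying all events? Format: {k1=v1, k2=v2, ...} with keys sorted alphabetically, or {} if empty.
Answer: {p=-5, q=11, r=-19}

Derivation:
  after event 1 (t=4: DEC p by 12): {p=-12}
  after event 2 (t=14: DEC r by 12): {p=-12, r=-12}
  after event 3 (t=22: SET p = 14): {p=14, r=-12}
  after event 4 (t=28: DEC r by 7): {p=14, r=-19}
  after event 5 (t=30: INC p by 4): {p=18, r=-19}
  after event 6 (t=36: SET p = -5): {p=-5, r=-19}
  after event 7 (t=46: INC q by 11): {p=-5, q=11, r=-19}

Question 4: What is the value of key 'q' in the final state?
Track key 'q' through all 7 events:
  event 1 (t=4: DEC p by 12): q unchanged
  event 2 (t=14: DEC r by 12): q unchanged
  event 3 (t=22: SET p = 14): q unchanged
  event 4 (t=28: DEC r by 7): q unchanged
  event 5 (t=30: INC p by 4): q unchanged
  event 6 (t=36: SET p = -5): q unchanged
  event 7 (t=46: INC q by 11): q (absent) -> 11
Final: q = 11

Answer: 11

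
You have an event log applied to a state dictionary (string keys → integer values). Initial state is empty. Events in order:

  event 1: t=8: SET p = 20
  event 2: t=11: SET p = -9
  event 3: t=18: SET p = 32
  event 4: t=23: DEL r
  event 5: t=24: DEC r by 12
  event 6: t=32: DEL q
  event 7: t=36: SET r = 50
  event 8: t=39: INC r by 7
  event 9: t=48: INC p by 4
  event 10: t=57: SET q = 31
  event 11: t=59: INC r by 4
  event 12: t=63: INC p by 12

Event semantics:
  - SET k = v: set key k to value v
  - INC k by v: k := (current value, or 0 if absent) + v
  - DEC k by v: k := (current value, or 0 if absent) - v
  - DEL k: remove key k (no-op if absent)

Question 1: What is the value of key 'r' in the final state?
Answer: 61

Derivation:
Track key 'r' through all 12 events:
  event 1 (t=8: SET p = 20): r unchanged
  event 2 (t=11: SET p = -9): r unchanged
  event 3 (t=18: SET p = 32): r unchanged
  event 4 (t=23: DEL r): r (absent) -> (absent)
  event 5 (t=24: DEC r by 12): r (absent) -> -12
  event 6 (t=32: DEL q): r unchanged
  event 7 (t=36: SET r = 50): r -12 -> 50
  event 8 (t=39: INC r by 7): r 50 -> 57
  event 9 (t=48: INC p by 4): r unchanged
  event 10 (t=57: SET q = 31): r unchanged
  event 11 (t=59: INC r by 4): r 57 -> 61
  event 12 (t=63: INC p by 12): r unchanged
Final: r = 61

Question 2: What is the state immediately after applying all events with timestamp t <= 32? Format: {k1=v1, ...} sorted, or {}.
Answer: {p=32, r=-12}

Derivation:
Apply events with t <= 32 (6 events):
  after event 1 (t=8: SET p = 20): {p=20}
  after event 2 (t=11: SET p = -9): {p=-9}
  after event 3 (t=18: SET p = 32): {p=32}
  after event 4 (t=23: DEL r): {p=32}
  after event 5 (t=24: DEC r by 12): {p=32, r=-12}
  after event 6 (t=32: DEL q): {p=32, r=-12}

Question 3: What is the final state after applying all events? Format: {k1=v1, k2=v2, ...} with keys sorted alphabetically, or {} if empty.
  after event 1 (t=8: SET p = 20): {p=20}
  after event 2 (t=11: SET p = -9): {p=-9}
  after event 3 (t=18: SET p = 32): {p=32}
  after event 4 (t=23: DEL r): {p=32}
  after event 5 (t=24: DEC r by 12): {p=32, r=-12}
  after event 6 (t=32: DEL q): {p=32, r=-12}
  after event 7 (t=36: SET r = 50): {p=32, r=50}
  after event 8 (t=39: INC r by 7): {p=32, r=57}
  after event 9 (t=48: INC p by 4): {p=36, r=57}
  after event 10 (t=57: SET q = 31): {p=36, q=31, r=57}
  after event 11 (t=59: INC r by 4): {p=36, q=31, r=61}
  after event 12 (t=63: INC p by 12): {p=48, q=31, r=61}

Answer: {p=48, q=31, r=61}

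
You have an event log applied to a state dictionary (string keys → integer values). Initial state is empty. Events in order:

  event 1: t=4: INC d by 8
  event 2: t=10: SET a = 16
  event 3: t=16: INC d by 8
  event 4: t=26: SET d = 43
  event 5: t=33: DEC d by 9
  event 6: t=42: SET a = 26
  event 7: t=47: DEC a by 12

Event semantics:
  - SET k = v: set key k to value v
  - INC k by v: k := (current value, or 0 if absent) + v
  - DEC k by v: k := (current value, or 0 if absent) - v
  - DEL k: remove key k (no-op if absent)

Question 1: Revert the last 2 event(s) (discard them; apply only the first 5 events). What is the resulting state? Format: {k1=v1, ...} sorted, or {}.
Keep first 5 events (discard last 2):
  after event 1 (t=4: INC d by 8): {d=8}
  after event 2 (t=10: SET a = 16): {a=16, d=8}
  after event 3 (t=16: INC d by 8): {a=16, d=16}
  after event 4 (t=26: SET d = 43): {a=16, d=43}
  after event 5 (t=33: DEC d by 9): {a=16, d=34}

Answer: {a=16, d=34}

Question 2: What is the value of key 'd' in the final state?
Track key 'd' through all 7 events:
  event 1 (t=4: INC d by 8): d (absent) -> 8
  event 2 (t=10: SET a = 16): d unchanged
  event 3 (t=16: INC d by 8): d 8 -> 16
  event 4 (t=26: SET d = 43): d 16 -> 43
  event 5 (t=33: DEC d by 9): d 43 -> 34
  event 6 (t=42: SET a = 26): d unchanged
  event 7 (t=47: DEC a by 12): d unchanged
Final: d = 34

Answer: 34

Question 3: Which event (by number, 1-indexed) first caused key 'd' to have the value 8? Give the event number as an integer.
Looking for first event where d becomes 8:
  event 1: d (absent) -> 8  <-- first match

Answer: 1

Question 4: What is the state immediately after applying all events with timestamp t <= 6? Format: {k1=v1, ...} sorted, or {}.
Answer: {d=8}

Derivation:
Apply events with t <= 6 (1 events):
  after event 1 (t=4: INC d by 8): {d=8}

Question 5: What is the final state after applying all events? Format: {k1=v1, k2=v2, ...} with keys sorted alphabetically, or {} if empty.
  after event 1 (t=4: INC d by 8): {d=8}
  after event 2 (t=10: SET a = 16): {a=16, d=8}
  after event 3 (t=16: INC d by 8): {a=16, d=16}
  after event 4 (t=26: SET d = 43): {a=16, d=43}
  after event 5 (t=33: DEC d by 9): {a=16, d=34}
  after event 6 (t=42: SET a = 26): {a=26, d=34}
  after event 7 (t=47: DEC a by 12): {a=14, d=34}

Answer: {a=14, d=34}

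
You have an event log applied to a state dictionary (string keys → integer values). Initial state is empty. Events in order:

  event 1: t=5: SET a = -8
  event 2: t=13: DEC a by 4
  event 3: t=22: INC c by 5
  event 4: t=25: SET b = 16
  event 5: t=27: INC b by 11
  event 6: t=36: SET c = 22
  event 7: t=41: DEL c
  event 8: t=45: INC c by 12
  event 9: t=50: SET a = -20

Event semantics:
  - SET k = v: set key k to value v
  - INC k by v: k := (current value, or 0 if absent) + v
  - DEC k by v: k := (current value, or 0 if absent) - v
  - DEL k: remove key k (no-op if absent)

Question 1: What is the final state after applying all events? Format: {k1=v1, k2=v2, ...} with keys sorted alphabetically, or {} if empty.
Answer: {a=-20, b=27, c=12}

Derivation:
  after event 1 (t=5: SET a = -8): {a=-8}
  after event 2 (t=13: DEC a by 4): {a=-12}
  after event 3 (t=22: INC c by 5): {a=-12, c=5}
  after event 4 (t=25: SET b = 16): {a=-12, b=16, c=5}
  after event 5 (t=27: INC b by 11): {a=-12, b=27, c=5}
  after event 6 (t=36: SET c = 22): {a=-12, b=27, c=22}
  after event 7 (t=41: DEL c): {a=-12, b=27}
  after event 8 (t=45: INC c by 12): {a=-12, b=27, c=12}
  after event 9 (t=50: SET a = -20): {a=-20, b=27, c=12}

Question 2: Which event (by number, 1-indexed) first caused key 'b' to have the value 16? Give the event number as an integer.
Looking for first event where b becomes 16:
  event 4: b (absent) -> 16  <-- first match

Answer: 4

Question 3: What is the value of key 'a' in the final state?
Track key 'a' through all 9 events:
  event 1 (t=5: SET a = -8): a (absent) -> -8
  event 2 (t=13: DEC a by 4): a -8 -> -12
  event 3 (t=22: INC c by 5): a unchanged
  event 4 (t=25: SET b = 16): a unchanged
  event 5 (t=27: INC b by 11): a unchanged
  event 6 (t=36: SET c = 22): a unchanged
  event 7 (t=41: DEL c): a unchanged
  event 8 (t=45: INC c by 12): a unchanged
  event 9 (t=50: SET a = -20): a -12 -> -20
Final: a = -20

Answer: -20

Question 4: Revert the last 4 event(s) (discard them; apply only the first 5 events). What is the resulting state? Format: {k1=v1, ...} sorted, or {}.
Keep first 5 events (discard last 4):
  after event 1 (t=5: SET a = -8): {a=-8}
  after event 2 (t=13: DEC a by 4): {a=-12}
  after event 3 (t=22: INC c by 5): {a=-12, c=5}
  after event 4 (t=25: SET b = 16): {a=-12, b=16, c=5}
  after event 5 (t=27: INC b by 11): {a=-12, b=27, c=5}

Answer: {a=-12, b=27, c=5}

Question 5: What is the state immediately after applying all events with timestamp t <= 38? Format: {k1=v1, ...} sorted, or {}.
Apply events with t <= 38 (6 events):
  after event 1 (t=5: SET a = -8): {a=-8}
  after event 2 (t=13: DEC a by 4): {a=-12}
  after event 3 (t=22: INC c by 5): {a=-12, c=5}
  after event 4 (t=25: SET b = 16): {a=-12, b=16, c=5}
  after event 5 (t=27: INC b by 11): {a=-12, b=27, c=5}
  after event 6 (t=36: SET c = 22): {a=-12, b=27, c=22}

Answer: {a=-12, b=27, c=22}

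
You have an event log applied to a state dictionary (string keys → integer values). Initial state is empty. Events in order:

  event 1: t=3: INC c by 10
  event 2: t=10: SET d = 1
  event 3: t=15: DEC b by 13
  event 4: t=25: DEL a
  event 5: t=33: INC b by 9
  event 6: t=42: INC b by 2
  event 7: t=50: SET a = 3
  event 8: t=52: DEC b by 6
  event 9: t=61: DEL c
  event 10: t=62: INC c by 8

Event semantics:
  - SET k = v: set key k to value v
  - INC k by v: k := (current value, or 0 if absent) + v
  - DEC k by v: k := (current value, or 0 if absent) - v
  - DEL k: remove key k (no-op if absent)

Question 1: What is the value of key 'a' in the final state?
Answer: 3

Derivation:
Track key 'a' through all 10 events:
  event 1 (t=3: INC c by 10): a unchanged
  event 2 (t=10: SET d = 1): a unchanged
  event 3 (t=15: DEC b by 13): a unchanged
  event 4 (t=25: DEL a): a (absent) -> (absent)
  event 5 (t=33: INC b by 9): a unchanged
  event 6 (t=42: INC b by 2): a unchanged
  event 7 (t=50: SET a = 3): a (absent) -> 3
  event 8 (t=52: DEC b by 6): a unchanged
  event 9 (t=61: DEL c): a unchanged
  event 10 (t=62: INC c by 8): a unchanged
Final: a = 3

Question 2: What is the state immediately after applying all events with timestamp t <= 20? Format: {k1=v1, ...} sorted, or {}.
Apply events with t <= 20 (3 events):
  after event 1 (t=3: INC c by 10): {c=10}
  after event 2 (t=10: SET d = 1): {c=10, d=1}
  after event 3 (t=15: DEC b by 13): {b=-13, c=10, d=1}

Answer: {b=-13, c=10, d=1}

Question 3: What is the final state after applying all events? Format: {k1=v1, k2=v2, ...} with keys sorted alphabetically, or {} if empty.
Answer: {a=3, b=-8, c=8, d=1}

Derivation:
  after event 1 (t=3: INC c by 10): {c=10}
  after event 2 (t=10: SET d = 1): {c=10, d=1}
  after event 3 (t=15: DEC b by 13): {b=-13, c=10, d=1}
  after event 4 (t=25: DEL a): {b=-13, c=10, d=1}
  after event 5 (t=33: INC b by 9): {b=-4, c=10, d=1}
  after event 6 (t=42: INC b by 2): {b=-2, c=10, d=1}
  after event 7 (t=50: SET a = 3): {a=3, b=-2, c=10, d=1}
  after event 8 (t=52: DEC b by 6): {a=3, b=-8, c=10, d=1}
  after event 9 (t=61: DEL c): {a=3, b=-8, d=1}
  after event 10 (t=62: INC c by 8): {a=3, b=-8, c=8, d=1}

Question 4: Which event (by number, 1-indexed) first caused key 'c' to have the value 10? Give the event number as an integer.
Looking for first event where c becomes 10:
  event 1: c (absent) -> 10  <-- first match

Answer: 1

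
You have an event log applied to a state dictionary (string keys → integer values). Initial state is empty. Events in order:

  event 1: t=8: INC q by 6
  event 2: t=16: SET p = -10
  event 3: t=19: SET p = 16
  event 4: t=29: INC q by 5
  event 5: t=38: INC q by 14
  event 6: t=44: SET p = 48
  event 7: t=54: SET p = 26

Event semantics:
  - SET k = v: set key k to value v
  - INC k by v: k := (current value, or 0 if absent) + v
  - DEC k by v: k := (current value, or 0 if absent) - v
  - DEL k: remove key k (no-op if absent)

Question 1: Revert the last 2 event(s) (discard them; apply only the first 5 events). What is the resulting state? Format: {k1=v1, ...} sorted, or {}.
Answer: {p=16, q=25}

Derivation:
Keep first 5 events (discard last 2):
  after event 1 (t=8: INC q by 6): {q=6}
  after event 2 (t=16: SET p = -10): {p=-10, q=6}
  after event 3 (t=19: SET p = 16): {p=16, q=6}
  after event 4 (t=29: INC q by 5): {p=16, q=11}
  after event 5 (t=38: INC q by 14): {p=16, q=25}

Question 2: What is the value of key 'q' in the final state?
Track key 'q' through all 7 events:
  event 1 (t=8: INC q by 6): q (absent) -> 6
  event 2 (t=16: SET p = -10): q unchanged
  event 3 (t=19: SET p = 16): q unchanged
  event 4 (t=29: INC q by 5): q 6 -> 11
  event 5 (t=38: INC q by 14): q 11 -> 25
  event 6 (t=44: SET p = 48): q unchanged
  event 7 (t=54: SET p = 26): q unchanged
Final: q = 25

Answer: 25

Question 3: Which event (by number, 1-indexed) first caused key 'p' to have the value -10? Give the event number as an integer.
Looking for first event where p becomes -10:
  event 2: p (absent) -> -10  <-- first match

Answer: 2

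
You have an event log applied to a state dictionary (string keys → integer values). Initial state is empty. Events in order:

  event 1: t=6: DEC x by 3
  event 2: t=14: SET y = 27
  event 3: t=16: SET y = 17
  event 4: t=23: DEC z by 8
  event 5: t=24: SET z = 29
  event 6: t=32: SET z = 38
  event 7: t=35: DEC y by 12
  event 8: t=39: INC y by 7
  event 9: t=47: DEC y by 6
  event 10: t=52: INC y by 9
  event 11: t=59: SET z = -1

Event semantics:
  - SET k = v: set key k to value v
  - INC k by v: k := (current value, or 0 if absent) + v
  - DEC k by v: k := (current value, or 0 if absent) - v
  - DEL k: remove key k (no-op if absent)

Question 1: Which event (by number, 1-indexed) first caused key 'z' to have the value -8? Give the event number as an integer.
Looking for first event where z becomes -8:
  event 4: z (absent) -> -8  <-- first match

Answer: 4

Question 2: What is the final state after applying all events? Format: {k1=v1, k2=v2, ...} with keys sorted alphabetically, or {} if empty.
Answer: {x=-3, y=15, z=-1}

Derivation:
  after event 1 (t=6: DEC x by 3): {x=-3}
  after event 2 (t=14: SET y = 27): {x=-3, y=27}
  after event 3 (t=16: SET y = 17): {x=-3, y=17}
  after event 4 (t=23: DEC z by 8): {x=-3, y=17, z=-8}
  after event 5 (t=24: SET z = 29): {x=-3, y=17, z=29}
  after event 6 (t=32: SET z = 38): {x=-3, y=17, z=38}
  after event 7 (t=35: DEC y by 12): {x=-3, y=5, z=38}
  after event 8 (t=39: INC y by 7): {x=-3, y=12, z=38}
  after event 9 (t=47: DEC y by 6): {x=-3, y=6, z=38}
  after event 10 (t=52: INC y by 9): {x=-3, y=15, z=38}
  after event 11 (t=59: SET z = -1): {x=-3, y=15, z=-1}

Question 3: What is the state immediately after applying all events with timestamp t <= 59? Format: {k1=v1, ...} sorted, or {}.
Answer: {x=-3, y=15, z=-1}

Derivation:
Apply events with t <= 59 (11 events):
  after event 1 (t=6: DEC x by 3): {x=-3}
  after event 2 (t=14: SET y = 27): {x=-3, y=27}
  after event 3 (t=16: SET y = 17): {x=-3, y=17}
  after event 4 (t=23: DEC z by 8): {x=-3, y=17, z=-8}
  after event 5 (t=24: SET z = 29): {x=-3, y=17, z=29}
  after event 6 (t=32: SET z = 38): {x=-3, y=17, z=38}
  after event 7 (t=35: DEC y by 12): {x=-3, y=5, z=38}
  after event 8 (t=39: INC y by 7): {x=-3, y=12, z=38}
  after event 9 (t=47: DEC y by 6): {x=-3, y=6, z=38}
  after event 10 (t=52: INC y by 9): {x=-3, y=15, z=38}
  after event 11 (t=59: SET z = -1): {x=-3, y=15, z=-1}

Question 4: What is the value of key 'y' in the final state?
Answer: 15

Derivation:
Track key 'y' through all 11 events:
  event 1 (t=6: DEC x by 3): y unchanged
  event 2 (t=14: SET y = 27): y (absent) -> 27
  event 3 (t=16: SET y = 17): y 27 -> 17
  event 4 (t=23: DEC z by 8): y unchanged
  event 5 (t=24: SET z = 29): y unchanged
  event 6 (t=32: SET z = 38): y unchanged
  event 7 (t=35: DEC y by 12): y 17 -> 5
  event 8 (t=39: INC y by 7): y 5 -> 12
  event 9 (t=47: DEC y by 6): y 12 -> 6
  event 10 (t=52: INC y by 9): y 6 -> 15
  event 11 (t=59: SET z = -1): y unchanged
Final: y = 15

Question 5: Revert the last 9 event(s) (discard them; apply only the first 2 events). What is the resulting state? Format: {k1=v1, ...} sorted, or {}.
Keep first 2 events (discard last 9):
  after event 1 (t=6: DEC x by 3): {x=-3}
  after event 2 (t=14: SET y = 27): {x=-3, y=27}

Answer: {x=-3, y=27}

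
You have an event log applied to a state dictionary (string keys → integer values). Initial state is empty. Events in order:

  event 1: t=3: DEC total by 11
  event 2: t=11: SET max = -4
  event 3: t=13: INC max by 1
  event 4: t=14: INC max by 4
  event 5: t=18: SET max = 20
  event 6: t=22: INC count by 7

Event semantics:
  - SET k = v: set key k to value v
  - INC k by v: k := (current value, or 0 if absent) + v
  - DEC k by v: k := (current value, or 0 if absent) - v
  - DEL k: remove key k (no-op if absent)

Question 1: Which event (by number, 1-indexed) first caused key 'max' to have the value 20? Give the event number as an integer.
Answer: 5

Derivation:
Looking for first event where max becomes 20:
  event 2: max = -4
  event 3: max = -3
  event 4: max = 1
  event 5: max 1 -> 20  <-- first match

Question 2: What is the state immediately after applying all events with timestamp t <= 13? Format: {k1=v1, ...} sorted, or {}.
Answer: {max=-3, total=-11}

Derivation:
Apply events with t <= 13 (3 events):
  after event 1 (t=3: DEC total by 11): {total=-11}
  after event 2 (t=11: SET max = -4): {max=-4, total=-11}
  after event 3 (t=13: INC max by 1): {max=-3, total=-11}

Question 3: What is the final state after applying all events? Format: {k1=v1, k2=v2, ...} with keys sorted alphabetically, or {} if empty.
  after event 1 (t=3: DEC total by 11): {total=-11}
  after event 2 (t=11: SET max = -4): {max=-4, total=-11}
  after event 3 (t=13: INC max by 1): {max=-3, total=-11}
  after event 4 (t=14: INC max by 4): {max=1, total=-11}
  after event 5 (t=18: SET max = 20): {max=20, total=-11}
  after event 6 (t=22: INC count by 7): {count=7, max=20, total=-11}

Answer: {count=7, max=20, total=-11}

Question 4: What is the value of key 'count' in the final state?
Track key 'count' through all 6 events:
  event 1 (t=3: DEC total by 11): count unchanged
  event 2 (t=11: SET max = -4): count unchanged
  event 3 (t=13: INC max by 1): count unchanged
  event 4 (t=14: INC max by 4): count unchanged
  event 5 (t=18: SET max = 20): count unchanged
  event 6 (t=22: INC count by 7): count (absent) -> 7
Final: count = 7

Answer: 7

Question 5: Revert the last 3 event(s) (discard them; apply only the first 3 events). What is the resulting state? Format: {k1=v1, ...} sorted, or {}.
Answer: {max=-3, total=-11}

Derivation:
Keep first 3 events (discard last 3):
  after event 1 (t=3: DEC total by 11): {total=-11}
  after event 2 (t=11: SET max = -4): {max=-4, total=-11}
  after event 3 (t=13: INC max by 1): {max=-3, total=-11}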